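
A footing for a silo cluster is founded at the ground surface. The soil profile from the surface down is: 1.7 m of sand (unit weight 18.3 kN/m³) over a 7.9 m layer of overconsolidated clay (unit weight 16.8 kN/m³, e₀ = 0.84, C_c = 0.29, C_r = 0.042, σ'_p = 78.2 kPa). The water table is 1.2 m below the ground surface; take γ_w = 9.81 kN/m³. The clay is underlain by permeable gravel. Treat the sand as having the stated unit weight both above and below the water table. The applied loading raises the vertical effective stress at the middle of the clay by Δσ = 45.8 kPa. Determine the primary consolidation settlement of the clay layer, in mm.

S_c ≈ 160 mm

Mid-depth of clay below the ground surface: z = 1.7 + 7.9/2 = 5.65 m.
Total vertical stress at mid-clay: σ_v = 18.3×1.7 + 16.8×3.95 = 97.47 kPa.
Pore pressure: u = 9.81×(5.65 − 1.2) = 43.655 kPa.
Initial effective stress: σ'_0 = σ_v − u = 97.47 − 43.655 = 53.815 kPa.
Final effective stress: σ'_f = 53.815 + 45.8 = 99.615 kPa.
σ'_f = 99.615 > σ'_p = 78.2 kPa, so the stress path crosses the preconsolidation pressure — recompression up to σ'_p, then virgin compression beyond:
S_c = H/(1+e₀)·[C_r·log₁₀(σ'_p/σ'_0) + C_c·log₁₀(σ'_f/σ'_p)]
    = 7.9/1.84 × [0.042×log₁₀(78.2/53.815) + 0.29×log₁₀(99.615/78.2)]
    = 4.2935 × [0.0068167 + 0.030484] = 0.1602 m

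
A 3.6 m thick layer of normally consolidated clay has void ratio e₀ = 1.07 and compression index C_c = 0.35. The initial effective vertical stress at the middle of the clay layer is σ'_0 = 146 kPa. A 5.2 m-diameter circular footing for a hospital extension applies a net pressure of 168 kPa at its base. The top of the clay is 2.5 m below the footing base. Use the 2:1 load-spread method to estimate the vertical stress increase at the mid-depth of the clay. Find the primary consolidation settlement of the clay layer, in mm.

S_c ≈ 78.3 mm

Mid-depth of clay below the footing base: z = 2.5 + 3.6/2 = 4.3 m.
Stress increase at mid-clay by the 2:1 spreading method:
Δσ ≈ qD²/(D+z)² = 168×5.2²/(5.2+4.3)² = 50.335 kPa
Final effective stress: σ'_f = σ'_0 + Δσ = 146 + 50.335 = 196.34 kPa.
Normally consolidated clay, so the full stress increment lies on the virgin compression line:
S_c = C_c·H/(1+e₀)·log₁₀(σ'_f/σ'_0) = 0.35×3.6/(1+1.07)×log₁₀(196.34/146)
    = 0.6087 × 0.12866 = 0.07832 m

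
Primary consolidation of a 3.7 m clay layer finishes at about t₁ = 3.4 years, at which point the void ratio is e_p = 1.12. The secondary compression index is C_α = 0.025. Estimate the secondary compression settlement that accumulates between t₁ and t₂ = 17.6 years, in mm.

Secondary compression: S_s = C_α·H/(1+e_p)·log₁₀(t₂/t₁)
S_s = 0.025×3.7/(1+1.12)×log₁₀(17.6/3.4)
    = 0.04363 × 0.714 = 0.03115 m

S_s ≈ 31.2 mm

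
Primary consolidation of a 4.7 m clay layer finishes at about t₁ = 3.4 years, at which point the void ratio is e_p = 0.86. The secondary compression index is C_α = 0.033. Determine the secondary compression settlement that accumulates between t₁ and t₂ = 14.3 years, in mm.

Secondary compression: S_s = C_α·H/(1+e_p)·log₁₀(t₂/t₁)
S_s = 0.033×4.7/(1+0.86)×log₁₀(14.3/3.4)
    = 0.08339 × 0.6239 = 0.05202 m

S_s ≈ 52 mm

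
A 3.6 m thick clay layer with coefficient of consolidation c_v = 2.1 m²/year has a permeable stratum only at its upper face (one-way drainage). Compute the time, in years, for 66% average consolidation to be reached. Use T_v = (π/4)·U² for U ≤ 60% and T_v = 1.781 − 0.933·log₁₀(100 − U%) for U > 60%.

t ≈ 2.17 years

Drainage path length: H_d = H = 3.6 m (single drainage).
U > 60%: T_v = 1.781 − 0.933·log₁₀(100 − 66) = 0.35213.
t = T_v·H_d²/c_v = 0.35213×3.6²/2.1 = 2.173 years.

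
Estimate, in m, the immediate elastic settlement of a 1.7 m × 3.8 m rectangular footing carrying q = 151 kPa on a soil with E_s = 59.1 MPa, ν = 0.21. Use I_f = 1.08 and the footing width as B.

S_e ≈ 0.00448 m

Immediate (elastic) settlement: S_e = q·B·(1−ν²)/E_s · I_f.
E_s = 59.1 MPa = 59100 kPa.
S_e = 151 × 1.7 × (1 − 0.21²) / 59100 × 1.08
    = 151 × 1.7 × 0.9559 / 59100 × 1.08
    = 0.004484 m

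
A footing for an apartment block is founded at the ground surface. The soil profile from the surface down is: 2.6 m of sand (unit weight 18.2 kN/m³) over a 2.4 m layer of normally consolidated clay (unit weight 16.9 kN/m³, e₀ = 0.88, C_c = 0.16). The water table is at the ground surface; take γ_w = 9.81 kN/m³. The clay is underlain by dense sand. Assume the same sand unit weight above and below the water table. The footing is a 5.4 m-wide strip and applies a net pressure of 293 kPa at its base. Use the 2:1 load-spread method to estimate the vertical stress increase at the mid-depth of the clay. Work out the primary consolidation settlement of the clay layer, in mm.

Mid-depth of clay below the ground surface: z = 2.6 + 2.4/2 = 3.8 m.
Total vertical stress at mid-clay: σ_v = 18.2×2.6 + 16.9×1.2 = 67.6 kPa.
Pore pressure: u = 9.81×(3.8 − 0) = 37.278 kPa.
Initial effective stress: σ'_0 = σ_v − u = 67.6 − 37.278 = 30.322 kPa.
Stress increase at mid-clay by the 2:1 spreading method:
Δσ = qB/(B+z) = 293×5.4/(5.4+3.8) = 171.98 kPa
Final effective stress: σ'_f = σ'_0 + Δσ = 30.322 + 171.98 = 202.3 kPa.
Normally consolidated clay, so the full stress increment lies on the virgin compression line:
S_c = C_c·H/(1+e₀)·log₁₀(σ'_f/σ'_0) = 0.16×2.4/(1+0.88)×log₁₀(202.3/30.322)
    = 0.20426 × 0.82424 = 0.1684 m

S_c ≈ 168 mm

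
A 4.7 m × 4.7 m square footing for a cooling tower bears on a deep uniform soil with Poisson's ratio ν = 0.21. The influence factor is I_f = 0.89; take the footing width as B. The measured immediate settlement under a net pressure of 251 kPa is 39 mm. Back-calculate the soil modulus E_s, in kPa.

S_e = q·B·(1−ν²)/E_s · I_f  ⇒  E_s = q·B·(1−ν²)·I_f / S_e.
E_s = 251 × 4.7 × 0.9559 × 0.89 / 0.039 = 25730 kPa

E_s ≈ 25700 kPa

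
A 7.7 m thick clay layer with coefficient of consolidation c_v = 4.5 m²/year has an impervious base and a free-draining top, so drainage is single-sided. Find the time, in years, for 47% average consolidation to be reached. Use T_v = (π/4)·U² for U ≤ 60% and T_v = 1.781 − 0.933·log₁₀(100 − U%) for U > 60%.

Drainage path length: H_d = H = 7.7 m (single drainage).
U ≤ 60%: T_v = (π/4)·U² = (π/4)×0.47² = 0.17349.
t = T_v·H_d²/c_v = 0.17349×7.7²/4.5 = 2.286 years.

t ≈ 2.29 years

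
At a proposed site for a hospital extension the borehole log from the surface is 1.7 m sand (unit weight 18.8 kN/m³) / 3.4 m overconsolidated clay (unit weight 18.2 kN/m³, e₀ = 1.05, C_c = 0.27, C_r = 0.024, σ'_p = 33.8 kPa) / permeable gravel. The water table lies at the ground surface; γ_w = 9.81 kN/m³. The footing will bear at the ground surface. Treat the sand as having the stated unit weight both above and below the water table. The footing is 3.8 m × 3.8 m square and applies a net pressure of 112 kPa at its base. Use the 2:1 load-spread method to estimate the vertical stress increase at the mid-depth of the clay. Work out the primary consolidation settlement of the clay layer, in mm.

Mid-depth of clay below the ground surface: z = 1.7 + 3.4/2 = 3.4 m.
Total vertical stress at mid-clay: σ_v = 18.8×1.7 + 18.2×1.7 = 62.9 kPa.
Pore pressure: u = 9.81×(3.4 − 0) = 33.354 kPa.
Initial effective stress: σ'_0 = σ_v − u = 62.9 − 33.354 = 29.546 kPa.
Stress increase at mid-clay by the 2:1 spreading method:
Δσ = qBL/((B+z)(L+z)) = 112×3.8×3.8/((3.8+3.4)(3.8+3.4)) = 31.198 kPa
Final effective stress: σ'_f = 29.546 + 31.198 = 60.744 kPa.
σ'_f = 60.744 > σ'_p = 33.8 kPa, so the stress path crosses the preconsolidation pressure — recompression up to σ'_p, then virgin compression beyond:
S_c = H/(1+e₀)·[C_r·log₁₀(σ'_p/σ'_0) + C_c·log₁₀(σ'_f/σ'_p)]
    = 3.4/2.05 × [0.024×log₁₀(33.8/29.546) + 0.27×log₁₀(60.744/33.8)]
    = 1.6585 × [0.001402 + 0.068738] = 0.1163 m

S_c ≈ 116 mm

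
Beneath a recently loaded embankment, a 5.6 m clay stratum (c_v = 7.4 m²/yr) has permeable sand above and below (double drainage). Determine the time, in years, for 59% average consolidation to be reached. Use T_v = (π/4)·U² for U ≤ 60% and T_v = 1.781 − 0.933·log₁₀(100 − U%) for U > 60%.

t ≈ 0.29 years

Drainage path length: H_d = H/2 = 2.8 m (double drainage).
U ≤ 60%: T_v = (π/4)·U² = (π/4)×0.59² = 0.2734.
t = T_v·H_d²/c_v = 0.2734×2.8²/7.4 = 0.2897 years.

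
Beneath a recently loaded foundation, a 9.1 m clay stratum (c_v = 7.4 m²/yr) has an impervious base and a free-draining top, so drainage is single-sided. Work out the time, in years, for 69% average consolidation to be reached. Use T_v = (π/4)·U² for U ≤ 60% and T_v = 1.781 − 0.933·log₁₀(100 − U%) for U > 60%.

t ≈ 4.36 years

Drainage path length: H_d = H = 9.1 m (single drainage).
U > 60%: T_v = 1.781 − 0.933·log₁₀(100 − 69) = 0.38956.
t = T_v·H_d²/c_v = 0.38956×9.1²/7.4 = 4.359 years.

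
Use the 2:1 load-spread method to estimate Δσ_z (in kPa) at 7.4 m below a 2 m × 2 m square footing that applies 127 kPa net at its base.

By the 2:1 method the load spreads at 1 horizontal : 2 vertical, so at depth z the loaded area has grown by z in each plan dimension:
Δσ = qBL/((B+z)(L+z)) = 127×2×2/((2+7.4)(2+7.4)) = 5.7492 kPa

Δσ_z ≈ 5.75 kPa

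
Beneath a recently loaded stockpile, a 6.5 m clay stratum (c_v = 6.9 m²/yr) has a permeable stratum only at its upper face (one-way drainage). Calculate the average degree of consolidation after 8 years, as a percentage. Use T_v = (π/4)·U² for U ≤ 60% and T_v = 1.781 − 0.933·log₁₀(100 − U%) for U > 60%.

U ≈ 96.8 %

Drainage path length: H_d = H = 6.5 m (single drainage).
T_v = c_v·t/H_d² = 6.9×8/6.5² = 1.3065.
T_v = 1.3065 corresponds to the U > 60% branch:
U = 1 − 10^((1.781 − T_v)/0.933)/100 = 0.9677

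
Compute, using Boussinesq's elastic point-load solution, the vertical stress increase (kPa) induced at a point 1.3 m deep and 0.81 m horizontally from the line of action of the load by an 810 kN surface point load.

Δσ_z ≈ 101 kPa

Boussinesq vertical stress below a point load on an elastic half-space:
Δσ_z = 3P/(2πz²) · [1 + (r/z)²]^(−5/2)
r/z = 0.81/1.3 = 0.62308; [1+(r/z)²]^(−5/2) = 0.4404.
Δσ_z = 3×810/(2π×1.3²) × 0.4404 = 228.84 × 0.4404 = 100.8 kPa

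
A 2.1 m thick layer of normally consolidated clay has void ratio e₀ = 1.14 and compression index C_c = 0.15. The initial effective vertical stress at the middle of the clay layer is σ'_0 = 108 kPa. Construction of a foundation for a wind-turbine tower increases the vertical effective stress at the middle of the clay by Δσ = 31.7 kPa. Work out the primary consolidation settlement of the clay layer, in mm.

Final effective stress: σ'_f = σ'_0 + Δσ = 108 + 31.7 = 139.7 kPa.
Normally consolidated clay, so the full stress increment lies on the virgin compression line:
S_c = C_c·H/(1+e₀)·log₁₀(σ'_f/σ'_0) = 0.15×2.1/(1+1.14)×log₁₀(139.7/108)
    = 0.1472 × 0.11177 = 0.01645 m

S_c ≈ 16.5 mm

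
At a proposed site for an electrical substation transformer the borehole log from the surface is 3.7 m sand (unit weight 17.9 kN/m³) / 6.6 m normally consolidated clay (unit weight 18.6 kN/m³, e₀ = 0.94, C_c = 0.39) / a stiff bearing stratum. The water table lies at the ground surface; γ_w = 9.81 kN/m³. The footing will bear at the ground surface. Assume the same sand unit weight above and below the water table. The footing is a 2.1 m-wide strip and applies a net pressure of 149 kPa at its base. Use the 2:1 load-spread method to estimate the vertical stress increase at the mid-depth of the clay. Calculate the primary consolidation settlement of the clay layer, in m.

S_c ≈ 0.265 m

Mid-depth of clay below the ground surface: z = 3.7 + 6.6/2 = 7 m.
Total vertical stress at mid-clay: σ_v = 17.9×3.7 + 18.6×3.3 = 127.61 kPa.
Pore pressure: u = 9.81×(7 − 0) = 68.67 kPa.
Initial effective stress: σ'_0 = σ_v − u = 127.61 − 68.67 = 58.94 kPa.
Stress increase at mid-clay by the 2:1 spreading method:
Δσ = qB/(B+z) = 149×2.1/(2.1+7) = 34.385 kPa
Final effective stress: σ'_f = σ'_0 + Δσ = 58.94 + 34.385 = 93.325 kPa.
Normally consolidated clay, so the full stress increment lies on the virgin compression line:
S_c = C_c·H/(1+e₀)·log₁₀(σ'_f/σ'_0) = 0.39×6.6/(1+0.94)×log₁₀(93.325/58.94)
    = 1.3268 × 0.19959 = 0.2648 m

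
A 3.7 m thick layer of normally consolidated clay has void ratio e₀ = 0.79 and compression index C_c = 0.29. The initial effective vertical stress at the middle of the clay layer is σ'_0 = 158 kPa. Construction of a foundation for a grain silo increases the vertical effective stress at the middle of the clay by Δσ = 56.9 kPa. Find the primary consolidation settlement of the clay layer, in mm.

Final effective stress: σ'_f = σ'_0 + Δσ = 158 + 56.9 = 214.9 kPa.
Normally consolidated clay, so the full stress increment lies on the virgin compression line:
S_c = C_c·H/(1+e₀)·log₁₀(σ'_f/σ'_0) = 0.29×3.7/(1+0.79)×log₁₀(214.9/158)
    = 0.59944 × 0.13358 = 0.08007 m

S_c ≈ 80.1 mm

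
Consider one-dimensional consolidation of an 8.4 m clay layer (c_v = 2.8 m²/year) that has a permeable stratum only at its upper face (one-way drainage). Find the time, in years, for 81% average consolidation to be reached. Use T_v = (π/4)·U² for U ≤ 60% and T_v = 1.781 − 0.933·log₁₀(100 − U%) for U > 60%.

Drainage path length: H_d = H = 8.4 m (single drainage).
U > 60%: T_v = 1.781 − 0.933·log₁₀(100 − 81) = 0.58792.
t = T_v·H_d²/c_v = 0.58792×8.4²/2.8 = 14.82 years.

t ≈ 14.8 years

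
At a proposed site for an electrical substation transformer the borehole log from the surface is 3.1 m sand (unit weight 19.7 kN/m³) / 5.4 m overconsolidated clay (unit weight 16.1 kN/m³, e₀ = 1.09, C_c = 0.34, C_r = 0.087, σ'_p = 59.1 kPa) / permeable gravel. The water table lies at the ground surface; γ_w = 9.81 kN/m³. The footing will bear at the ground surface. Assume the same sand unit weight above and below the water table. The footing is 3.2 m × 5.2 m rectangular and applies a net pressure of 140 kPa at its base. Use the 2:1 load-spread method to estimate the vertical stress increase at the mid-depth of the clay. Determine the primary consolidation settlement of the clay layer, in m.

Mid-depth of clay below the ground surface: z = 3.1 + 5.4/2 = 5.8 m.
Total vertical stress at mid-clay: σ_v = 19.7×3.1 + 16.1×2.7 = 104.54 kPa.
Pore pressure: u = 9.81×(5.8 − 0) = 56.898 kPa.
Initial effective stress: σ'_0 = σ_v − u = 104.54 − 56.898 = 47.642 kPa.
Stress increase at mid-clay by the 2:1 spreading method:
Δσ = qBL/((B+z)(L+z)) = 140×3.2×5.2/((3.2+5.8)(5.2+5.8)) = 23.531 kPa
Final effective stress: σ'_f = 47.642 + 23.531 = 71.173 kPa.
σ'_f = 71.173 > σ'_p = 59.1 kPa, so the stress path crosses the preconsolidation pressure — recompression up to σ'_p, then virgin compression beyond:
S_c = H/(1+e₀)·[C_r·log₁₀(σ'_p/σ'_0) + C_c·log₁₀(σ'_f/σ'_p)]
    = 5.4/2.09 × [0.087×log₁₀(59.1/47.642) + 0.34×log₁₀(71.173/59.1)]
    = 2.5837 × [0.008143 + 0.027447] = 0.09195 m

S_c ≈ 0.092 m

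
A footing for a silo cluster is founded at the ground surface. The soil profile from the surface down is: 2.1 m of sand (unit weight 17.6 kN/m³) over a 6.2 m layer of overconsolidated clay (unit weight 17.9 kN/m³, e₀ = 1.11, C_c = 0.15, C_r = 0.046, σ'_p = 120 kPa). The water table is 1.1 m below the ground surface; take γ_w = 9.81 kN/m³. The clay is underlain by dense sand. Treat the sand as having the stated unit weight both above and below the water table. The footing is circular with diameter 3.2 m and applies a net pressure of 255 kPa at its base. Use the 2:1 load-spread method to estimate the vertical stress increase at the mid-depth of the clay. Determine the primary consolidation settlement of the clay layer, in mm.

S_c ≈ 31.4 mm

Mid-depth of clay below the ground surface: z = 2.1 + 6.2/2 = 5.2 m.
Total vertical stress at mid-clay: σ_v = 17.6×2.1 + 17.9×3.1 = 92.45 kPa.
Pore pressure: u = 9.81×(5.2 − 1.1) = 40.221 kPa.
Initial effective stress: σ'_0 = σ_v − u = 92.45 − 40.221 = 52.229 kPa.
Stress increase at mid-clay by the 2:1 spreading method:
Δσ ≈ qD²/(D+z)² = 255×3.2²/(3.2+5.2)² = 37.007 kPa
Final effective stress: σ'_f = 52.229 + 37.007 = 89.236 kPa.
σ'_f = 89.236 ≤ σ'_p = 120 kPa, so the clay remains overconsolidated and only the recompression index applies:
S_c = C_r·H/(1+e₀)·log₁₀(σ'_f/σ'_0) = 0.046×6.2/2.11×log₁₀(89.236/52.229)
    = 0.13517 × 0.23263 = 0.03144 m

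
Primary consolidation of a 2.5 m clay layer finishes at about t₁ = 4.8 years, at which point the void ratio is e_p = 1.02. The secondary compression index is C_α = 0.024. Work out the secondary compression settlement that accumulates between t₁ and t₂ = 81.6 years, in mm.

Secondary compression: S_s = C_α·H/(1+e_p)·log₁₀(t₂/t₁)
S_s = 0.024×2.5/(1+1.02)×log₁₀(81.6/4.8)
    = 0.0297 × 1.23 = 0.03655 m

S_s ≈ 36.5 mm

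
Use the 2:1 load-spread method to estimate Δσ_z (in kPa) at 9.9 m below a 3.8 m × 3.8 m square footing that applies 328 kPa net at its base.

Δσ_z ≈ 25.2 kPa

By the 2:1 method the load spreads at 1 horizontal : 2 vertical, so at depth z the loaded area has grown by z in each plan dimension:
Δσ = qBL/((B+z)(L+z)) = 328×3.8×3.8/((3.8+9.9)(3.8+9.9)) = 25.235 kPa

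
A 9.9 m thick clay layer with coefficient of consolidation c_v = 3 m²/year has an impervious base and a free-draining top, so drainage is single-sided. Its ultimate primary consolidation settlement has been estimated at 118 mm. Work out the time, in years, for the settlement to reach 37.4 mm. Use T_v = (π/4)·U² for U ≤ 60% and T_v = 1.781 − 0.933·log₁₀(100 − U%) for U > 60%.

t ≈ 2.58 years

Drainage path length: H_d = H = 9.9 m (single drainage).
U = S(t)/S_ult = 37.4/118 = 0.3169.
U ≤ 60%: T_v = (π/4)·U² = (π/4)×0.31695² = 0.078899.
t = T_v·H_d²/c_v = 0.078899×9.9²/3 = 2.578 years.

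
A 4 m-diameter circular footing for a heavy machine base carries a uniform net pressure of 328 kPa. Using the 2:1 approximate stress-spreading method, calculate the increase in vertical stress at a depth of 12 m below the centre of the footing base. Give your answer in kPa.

Δσ_z ≈ 20.5 kPa

By the 2:1 method the load spreads at 1 horizontal : 2 vertical, so at depth z the loaded area has grown by z in each plan dimension:
Δσ ≈ qD²/(D+z)² = 328×4²/(4+12)² = 20.5 kPa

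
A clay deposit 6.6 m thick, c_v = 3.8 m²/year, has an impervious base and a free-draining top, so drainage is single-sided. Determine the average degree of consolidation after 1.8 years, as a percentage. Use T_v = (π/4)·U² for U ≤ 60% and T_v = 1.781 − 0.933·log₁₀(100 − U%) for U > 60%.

U ≈ 44.7 %

Drainage path length: H_d = H = 6.6 m (single drainage).
T_v = c_v·t/H_d² = 3.8×1.8/6.6² = 0.15702.
T_v = 0.15702 corresponds to the U ≤ 60% branch:
U = √(4T_v/π) = 0.4471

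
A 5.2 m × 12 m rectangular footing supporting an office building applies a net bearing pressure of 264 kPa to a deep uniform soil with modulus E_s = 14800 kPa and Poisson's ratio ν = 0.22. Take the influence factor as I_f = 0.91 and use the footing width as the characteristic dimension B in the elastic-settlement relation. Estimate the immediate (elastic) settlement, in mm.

Immediate (elastic) settlement: S_e = q·B·(1−ν²)/E_s · I_f.
S_e = 264 × 5.2 × (1 − 0.22²) / 14800 × 0.91
    = 264 × 5.2 × 0.9516 / 14800 × 0.91
    = 0.08032 m = 80.32 mm

S_e ≈ 80.3 mm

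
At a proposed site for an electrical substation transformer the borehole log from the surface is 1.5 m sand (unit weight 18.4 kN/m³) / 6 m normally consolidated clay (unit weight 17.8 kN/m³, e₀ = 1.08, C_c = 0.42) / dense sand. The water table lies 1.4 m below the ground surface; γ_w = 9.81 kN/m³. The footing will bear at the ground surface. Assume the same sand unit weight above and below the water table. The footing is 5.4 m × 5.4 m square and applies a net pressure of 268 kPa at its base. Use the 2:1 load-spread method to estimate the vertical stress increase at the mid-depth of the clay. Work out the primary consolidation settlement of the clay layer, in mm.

Mid-depth of clay below the ground surface: z = 1.5 + 6/2 = 4.5 m.
Total vertical stress at mid-clay: σ_v = 18.4×1.5 + 17.8×3 = 81 kPa.
Pore pressure: u = 9.81×(4.5 − 1.4) = 30.411 kPa.
Initial effective stress: σ'_0 = σ_v − u = 81 − 30.411 = 50.589 kPa.
Stress increase at mid-clay by the 2:1 spreading method:
Δσ = qBL/((B+z)(L+z)) = 268×5.4×5.4/((5.4+4.5)(5.4+4.5)) = 79.736 kPa
Final effective stress: σ'_f = σ'_0 + Δσ = 50.589 + 79.736 = 130.32 kPa.
Normally consolidated clay, so the full stress increment lies on the virgin compression line:
S_c = C_c·H/(1+e₀)·log₁₀(σ'_f/σ'_0) = 0.42×6/(1+1.08)×log₁₀(130.32/50.589)
    = 1.2115 × 0.41095 = 0.4979 m

S_c ≈ 498 mm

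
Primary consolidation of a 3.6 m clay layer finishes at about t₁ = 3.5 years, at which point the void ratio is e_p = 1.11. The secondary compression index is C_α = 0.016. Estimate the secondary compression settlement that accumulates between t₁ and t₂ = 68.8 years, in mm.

Secondary compression: S_s = C_α·H/(1+e_p)·log₁₀(t₂/t₁)
S_s = 0.016×3.6/(1+1.11)×log₁₀(68.8/3.5)
    = 0.0273 × 1.294 = 0.03531 m

S_s ≈ 35.3 mm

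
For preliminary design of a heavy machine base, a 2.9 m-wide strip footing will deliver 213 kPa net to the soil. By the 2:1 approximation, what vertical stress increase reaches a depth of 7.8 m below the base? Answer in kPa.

Δσ_z ≈ 57.7 kPa

By the 2:1 method the load spreads at 1 horizontal : 2 vertical, so at depth z the loaded area has grown by z in each plan dimension:
Δσ = qB/(B+z) = 213×2.9/(2.9+7.8) = 57.729 kPa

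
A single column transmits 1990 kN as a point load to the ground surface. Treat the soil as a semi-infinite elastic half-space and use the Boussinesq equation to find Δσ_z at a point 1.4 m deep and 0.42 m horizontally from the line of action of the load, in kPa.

Boussinesq vertical stress below a point load on an elastic half-space:
Δσ_z = 3P/(2πz²) · [1 + (r/z)²]^(−5/2)
r/z = 0.42/1.4 = 0.3; [1+(r/z)²]^(−5/2) = 0.80618.
Δσ_z = 3×1990/(2π×1.4²) × 0.80618 = 484.77 × 0.80618 = 390.8 kPa

Δσ_z ≈ 391 kPa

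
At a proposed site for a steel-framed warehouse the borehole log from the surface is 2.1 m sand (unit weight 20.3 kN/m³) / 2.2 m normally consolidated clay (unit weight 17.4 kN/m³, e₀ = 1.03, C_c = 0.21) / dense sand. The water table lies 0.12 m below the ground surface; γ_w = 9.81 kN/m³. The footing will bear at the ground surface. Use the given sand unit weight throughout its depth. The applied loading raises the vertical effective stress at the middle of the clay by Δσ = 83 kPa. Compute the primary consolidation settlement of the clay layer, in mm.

Mid-depth of clay below the ground surface: z = 2.1 + 2.2/2 = 3.2 m.
Total vertical stress at mid-clay: σ_v = 20.3×2.1 + 17.4×1.1 = 61.77 kPa.
Pore pressure: u = 9.81×(3.2 − 0.12) = 30.215 kPa.
Initial effective stress: σ'_0 = σ_v − u = 61.77 − 30.215 = 31.555 kPa.
Final effective stress: σ'_f = σ'_0 + Δσ = 31.555 + 83 = 114.56 kPa.
Normally consolidated clay, so the full stress increment lies on the virgin compression line:
S_c = C_c·H/(1+e₀)·log₁₀(σ'_f/σ'_0) = 0.21×2.2/(1+1.03)×log₁₀(114.56/31.555)
    = 0.22759 × 0.55996 = 0.1274 m

S_c ≈ 127 mm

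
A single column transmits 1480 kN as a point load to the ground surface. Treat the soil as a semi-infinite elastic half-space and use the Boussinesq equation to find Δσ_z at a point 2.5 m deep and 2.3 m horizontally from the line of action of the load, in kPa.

Δσ_z ≈ 24.4 kPa

Boussinesq vertical stress below a point load on an elastic half-space:
Δσ_z = 3P/(2πz²) · [1 + (r/z)²]^(−5/2)
r/z = 2.3/2.5 = 0.92; [1+(r/z)²]^(−5/2) = 0.21587.
Δσ_z = 3×1480/(2π×2.5²) × 0.21587 = 113.06 × 0.21587 = 24.41 kPa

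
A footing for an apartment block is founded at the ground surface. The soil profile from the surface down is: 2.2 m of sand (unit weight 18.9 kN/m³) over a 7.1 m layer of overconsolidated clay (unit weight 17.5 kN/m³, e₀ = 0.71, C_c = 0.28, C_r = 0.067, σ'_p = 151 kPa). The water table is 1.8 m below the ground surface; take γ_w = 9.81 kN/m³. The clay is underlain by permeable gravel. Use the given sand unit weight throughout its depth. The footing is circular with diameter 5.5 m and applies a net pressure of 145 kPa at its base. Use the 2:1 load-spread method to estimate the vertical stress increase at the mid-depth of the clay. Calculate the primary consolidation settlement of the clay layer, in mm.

Mid-depth of clay below the ground surface: z = 2.2 + 7.1/2 = 5.75 m.
Total vertical stress at mid-clay: σ_v = 18.9×2.2 + 17.5×3.55 = 103.7 kPa.
Pore pressure: u = 9.81×(5.75 − 1.8) = 38.75 kPa.
Initial effective stress: σ'_0 = σ_v − u = 103.7 − 38.75 = 64.95 kPa.
Stress increase at mid-clay by the 2:1 spreading method:
Δσ ≈ qD²/(D+z)² = 145×5.5²/(5.5+5.75)² = 34.657 kPa
Final effective stress: σ'_f = 64.95 + 34.657 = 99.607 kPa.
σ'_f = 99.607 ≤ σ'_p = 151 kPa, so the clay remains overconsolidated and only the recompression index applies:
S_c = C_r·H/(1+e₀)·log₁₀(σ'_f/σ'_0) = 0.067×7.1/1.71×log₁₀(99.607/64.95)
    = 0.27818 × 0.18571 = 0.05166 m

S_c ≈ 51.7 mm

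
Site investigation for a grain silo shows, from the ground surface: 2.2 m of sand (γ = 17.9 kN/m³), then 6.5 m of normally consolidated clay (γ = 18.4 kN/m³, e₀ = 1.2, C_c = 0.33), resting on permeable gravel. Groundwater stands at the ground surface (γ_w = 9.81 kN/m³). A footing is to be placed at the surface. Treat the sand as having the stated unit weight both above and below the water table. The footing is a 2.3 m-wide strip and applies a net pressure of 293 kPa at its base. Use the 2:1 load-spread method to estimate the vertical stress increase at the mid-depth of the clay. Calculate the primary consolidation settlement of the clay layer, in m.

S_c ≈ 0.451 m

Mid-depth of clay below the ground surface: z = 2.2 + 6.5/2 = 5.45 m.
Total vertical stress at mid-clay: σ_v = 17.9×2.2 + 18.4×3.25 = 99.18 kPa.
Pore pressure: u = 9.81×(5.45 − 0) = 53.465 kPa.
Initial effective stress: σ'_0 = σ_v − u = 99.18 − 53.465 = 45.715 kPa.
Stress increase at mid-clay by the 2:1 spreading method:
Δσ = qB/(B+z) = 293×2.3/(2.3+5.45) = 86.955 kPa
Final effective stress: σ'_f = σ'_0 + Δσ = 45.715 + 86.955 = 132.67 kPa.
Normally consolidated clay, so the full stress increment lies on the virgin compression line:
S_c = C_c·H/(1+e₀)·log₁₀(σ'_f/σ'_0) = 0.33×6.5/(1+1.2)×log₁₀(132.67/45.715)
    = 0.975 × 0.46271 = 0.4511 m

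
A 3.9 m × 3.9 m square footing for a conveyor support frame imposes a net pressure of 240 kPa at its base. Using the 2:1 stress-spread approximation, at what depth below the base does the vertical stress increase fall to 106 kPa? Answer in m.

z ≈ 1.97 m

2:1 spreading — at depth z the loaded area has grown by z in each plan dimension:
qB²/(B+z)² = Δσ_z ⇒ z = B(√(q/Δσ_z) − 1) = 3.9×(√(240/106) − 1) = 1.968 m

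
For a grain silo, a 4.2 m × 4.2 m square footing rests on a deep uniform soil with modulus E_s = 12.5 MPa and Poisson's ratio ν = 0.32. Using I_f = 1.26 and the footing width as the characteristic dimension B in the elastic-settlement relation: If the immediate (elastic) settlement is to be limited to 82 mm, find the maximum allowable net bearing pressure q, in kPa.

E_s = 12.5 MPa = 12500 kPa.
S_e = q·B·(1−ν²)/E_s · I_f  ⇒  q = S_e·E_s / (B·(1−ν²)·I_f).
q = 0.082 × 12500 / (4.2 × 0.8976 × 1.26) = 215.8 kPa

q ≈ 216 kPa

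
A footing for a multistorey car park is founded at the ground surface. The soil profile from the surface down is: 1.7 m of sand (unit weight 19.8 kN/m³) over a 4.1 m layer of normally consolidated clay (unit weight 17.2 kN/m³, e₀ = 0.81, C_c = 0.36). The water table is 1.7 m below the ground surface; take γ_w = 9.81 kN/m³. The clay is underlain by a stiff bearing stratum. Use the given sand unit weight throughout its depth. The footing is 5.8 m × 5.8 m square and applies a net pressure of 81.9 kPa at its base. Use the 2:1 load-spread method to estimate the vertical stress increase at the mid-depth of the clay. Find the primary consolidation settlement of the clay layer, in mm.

S_c ≈ 171 mm

Mid-depth of clay below the ground surface: z = 1.7 + 4.1/2 = 3.75 m.
Total vertical stress at mid-clay: σ_v = 19.8×1.7 + 17.2×2.05 = 68.92 kPa.
Pore pressure: u = 9.81×(3.75 − 1.7) = 20.11 kPa.
Initial effective stress: σ'_0 = σ_v − u = 68.92 − 20.11 = 48.81 kPa.
Stress increase at mid-clay by the 2:1 spreading method:
Δσ = qBL/((B+z)(L+z)) = 81.9×5.8×5.8/((5.8+3.75)(5.8+3.75)) = 30.209 kPa
Final effective stress: σ'_f = σ'_0 + Δσ = 48.81 + 30.209 = 79.019 kPa.
Normally consolidated clay, so the full stress increment lies on the virgin compression line:
S_c = C_c·H/(1+e₀)·log₁₀(σ'_f/σ'_0) = 0.36×4.1/(1+0.81)×log₁₀(79.019/48.81)
    = 0.81547 × 0.20922 = 0.1706 m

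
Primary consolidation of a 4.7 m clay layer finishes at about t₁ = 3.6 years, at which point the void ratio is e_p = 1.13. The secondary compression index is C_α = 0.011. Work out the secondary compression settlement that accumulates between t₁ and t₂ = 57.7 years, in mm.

Secondary compression: S_s = C_α·H/(1+e_p)·log₁₀(t₂/t₁)
S_s = 0.011×4.7/(1+1.13)×log₁₀(57.7/3.6)
    = 0.02427 × 1.205 = 0.02925 m

S_s ≈ 29.2 mm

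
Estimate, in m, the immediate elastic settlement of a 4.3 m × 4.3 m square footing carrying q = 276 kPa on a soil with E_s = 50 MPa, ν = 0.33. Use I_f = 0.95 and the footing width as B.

S_e ≈ 0.0201 m

Immediate (elastic) settlement: S_e = q·B·(1−ν²)/E_s · I_f.
E_s = 50 MPa = 50000 kPa.
S_e = 276 × 4.3 × (1 − 0.33²) / 50000 × 0.95
    = 276 × 4.3 × 0.8911 / 50000 × 0.95
    = 0.02009 m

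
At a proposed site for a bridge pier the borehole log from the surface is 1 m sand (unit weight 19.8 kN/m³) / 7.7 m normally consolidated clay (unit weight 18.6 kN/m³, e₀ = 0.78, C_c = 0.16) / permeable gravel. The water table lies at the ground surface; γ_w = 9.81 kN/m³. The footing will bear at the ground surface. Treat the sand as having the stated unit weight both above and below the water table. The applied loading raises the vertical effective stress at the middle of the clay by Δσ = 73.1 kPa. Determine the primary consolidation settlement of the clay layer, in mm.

Mid-depth of clay below the ground surface: z = 1 + 7.7/2 = 4.85 m.
Total vertical stress at mid-clay: σ_v = 19.8×1 + 18.6×3.85 = 91.41 kPa.
Pore pressure: u = 9.81×(4.85 − 0) = 47.578 kPa.
Initial effective stress: σ'_0 = σ_v − u = 91.41 − 47.578 = 43.832 kPa.
Final effective stress: σ'_f = σ'_0 + Δσ = 43.832 + 73.1 = 116.93 kPa.
Normally consolidated clay, so the full stress increment lies on the virgin compression line:
S_c = C_c·H/(1+e₀)·log₁₀(σ'_f/σ'_0) = 0.16×7.7/(1+0.78)×log₁₀(116.93/43.832)
    = 0.69213 × 0.42613 = 0.2949 m

S_c ≈ 295 mm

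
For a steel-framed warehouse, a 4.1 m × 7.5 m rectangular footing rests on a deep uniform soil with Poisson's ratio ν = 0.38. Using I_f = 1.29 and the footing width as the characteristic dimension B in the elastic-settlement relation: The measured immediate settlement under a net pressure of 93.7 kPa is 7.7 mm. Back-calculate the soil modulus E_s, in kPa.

E_s ≈ 55100 kPa

S_e = q·B·(1−ν²)/E_s · I_f  ⇒  E_s = q·B·(1−ν²)·I_f / S_e.
E_s = 93.7 × 4.1 × 0.8556 × 1.29 / 0.0077 = 55070 kPa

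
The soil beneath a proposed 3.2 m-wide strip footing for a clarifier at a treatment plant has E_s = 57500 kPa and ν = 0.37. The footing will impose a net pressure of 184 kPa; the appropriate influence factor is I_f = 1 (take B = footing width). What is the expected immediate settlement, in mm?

Immediate (elastic) settlement: S_e = q·B·(1−ν²)/E_s · I_f.
S_e = 184 × 3.2 × (1 − 0.37²) / 57500 × 1
    = 184 × 3.2 × 0.8631 / 57500 × 1
    = 0.008838 m = 8.838 mm

S_e ≈ 8.84 mm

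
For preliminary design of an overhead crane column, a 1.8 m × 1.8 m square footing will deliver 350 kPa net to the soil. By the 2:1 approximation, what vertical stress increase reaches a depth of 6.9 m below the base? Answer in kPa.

By the 2:1 method the load spreads at 1 horizontal : 2 vertical, so at depth z the loaded area has grown by z in each plan dimension:
Δσ = qBL/((B+z)(L+z)) = 350×1.8×1.8/((1.8+6.9)(1.8+6.9)) = 14.982 kPa

Δσ_z ≈ 15 kPa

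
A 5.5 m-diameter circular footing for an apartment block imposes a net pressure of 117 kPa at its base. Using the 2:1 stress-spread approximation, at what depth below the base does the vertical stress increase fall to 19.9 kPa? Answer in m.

2:1 spreading — at depth z the loaded area has grown by z in each plan dimension:
qD²/(D+z)² = Δσ_z ⇒ z = D(√(q/Δσ_z) − 1) = 5.5×(√(117/19.9) − 1) = 7.836 m

z ≈ 7.84 m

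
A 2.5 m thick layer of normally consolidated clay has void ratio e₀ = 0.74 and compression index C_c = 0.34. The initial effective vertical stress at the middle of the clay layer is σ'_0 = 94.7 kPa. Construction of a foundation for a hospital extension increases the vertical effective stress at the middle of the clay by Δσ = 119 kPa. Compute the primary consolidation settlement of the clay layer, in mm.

Final effective stress: σ'_f = σ'_0 + Δσ = 94.7 + 119 = 213.7 kPa.
Normally consolidated clay, so the full stress increment lies on the virgin compression line:
S_c = C_c·H/(1+e₀)·log₁₀(σ'_f/σ'_0) = 0.34×2.5/(1+0.74)×log₁₀(213.7/94.7)
    = 0.48851 × 0.35345 = 0.1727 m

S_c ≈ 173 mm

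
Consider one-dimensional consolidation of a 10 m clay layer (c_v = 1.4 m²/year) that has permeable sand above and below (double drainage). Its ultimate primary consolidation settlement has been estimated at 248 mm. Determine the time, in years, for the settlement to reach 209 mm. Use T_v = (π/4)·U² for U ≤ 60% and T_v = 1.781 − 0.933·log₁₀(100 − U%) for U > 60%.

Drainage path length: H_d = H/2 = 5 m (double drainage).
U = S(t)/S_ult = 209/248 = 0.8427.
U > 60%: T_v = 1.781 − 0.933·log₁₀(100 − 84.274) = 0.66456.
t = T_v·H_d²/c_v = 0.66456×5²/1.4 = 11.87 years.

t ≈ 11.9 years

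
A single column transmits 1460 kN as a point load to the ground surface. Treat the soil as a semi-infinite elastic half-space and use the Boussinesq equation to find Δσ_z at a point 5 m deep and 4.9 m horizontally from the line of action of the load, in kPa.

Δσ_z ≈ 5.18 kPa

Boussinesq vertical stress below a point load on an elastic half-space:
Δσ_z = 3P/(2πz²) · [1 + (r/z)²]^(−5/2)
r/z = 4.9/5 = 0.98; [1+(r/z)²]^(−5/2) = 0.18584.
Δσ_z = 3×1460/(2π×5²) × 0.18584 = 27.884 × 0.18584 = 5.182 kPa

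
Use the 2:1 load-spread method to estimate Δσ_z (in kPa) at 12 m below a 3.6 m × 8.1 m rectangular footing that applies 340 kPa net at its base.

Δσ_z ≈ 31.6 kPa

By the 2:1 method the load spreads at 1 horizontal : 2 vertical, so at depth z the loaded area has grown by z in each plan dimension:
Δσ = qBL/((B+z)(L+z)) = 340×3.6×8.1/((3.6+12)(8.1+12)) = 31.619 kPa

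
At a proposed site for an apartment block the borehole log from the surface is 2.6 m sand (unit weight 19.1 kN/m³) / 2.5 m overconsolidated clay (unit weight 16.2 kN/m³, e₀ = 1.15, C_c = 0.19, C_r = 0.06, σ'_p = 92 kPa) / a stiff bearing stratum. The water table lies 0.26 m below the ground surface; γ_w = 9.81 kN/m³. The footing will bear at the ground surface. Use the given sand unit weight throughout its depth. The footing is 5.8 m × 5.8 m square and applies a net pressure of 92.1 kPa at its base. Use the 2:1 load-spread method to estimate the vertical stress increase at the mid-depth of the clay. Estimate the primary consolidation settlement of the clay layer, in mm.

S_c ≈ 20.4 mm

Mid-depth of clay below the ground surface: z = 2.6 + 2.5/2 = 3.85 m.
Total vertical stress at mid-clay: σ_v = 19.1×2.6 + 16.2×1.25 = 69.91 kPa.
Pore pressure: u = 9.81×(3.85 − 0.26) = 35.218 kPa.
Initial effective stress: σ'_0 = σ_v − u = 69.91 − 35.218 = 34.692 kPa.
Stress increase at mid-clay by the 2:1 spreading method:
Δσ = qBL/((B+z)(L+z)) = 92.1×5.8×5.8/((5.8+3.85)(5.8+3.85)) = 33.271 kPa
Final effective stress: σ'_f = 34.692 + 33.271 = 67.963 kPa.
σ'_f = 67.963 ≤ σ'_p = 92 kPa, so the clay remains overconsolidated and only the recompression index applies:
S_c = C_r·H/(1+e₀)·log₁₀(σ'_f/σ'_0) = 0.06×2.5/2.15×log₁₀(67.963/34.692)
    = 0.069768 × 0.29204 = 0.02038 m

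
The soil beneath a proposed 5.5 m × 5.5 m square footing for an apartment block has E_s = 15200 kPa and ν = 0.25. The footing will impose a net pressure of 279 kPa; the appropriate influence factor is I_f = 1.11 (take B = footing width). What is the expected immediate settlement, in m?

S_e ≈ 0.105 m

Immediate (elastic) settlement: S_e = q·B·(1−ν²)/E_s · I_f.
S_e = 279 × 5.5 × (1 − 0.25²) / 15200 × 1.11
    = 279 × 5.5 × 0.9375 / 15200 × 1.11
    = 0.1051 m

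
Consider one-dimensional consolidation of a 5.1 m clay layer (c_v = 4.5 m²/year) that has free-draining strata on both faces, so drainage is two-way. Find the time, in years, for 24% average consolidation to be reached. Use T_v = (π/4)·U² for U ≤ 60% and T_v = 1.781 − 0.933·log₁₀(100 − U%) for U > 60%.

Drainage path length: H_d = H/2 = 2.55 m (double drainage).
U ≤ 60%: T_v = (π/4)·U² = (π/4)×0.24² = 0.045239.
t = T_v·H_d²/c_v = 0.045239×2.55²/4.5 = 0.06537 years.

t ≈ 0.0654 years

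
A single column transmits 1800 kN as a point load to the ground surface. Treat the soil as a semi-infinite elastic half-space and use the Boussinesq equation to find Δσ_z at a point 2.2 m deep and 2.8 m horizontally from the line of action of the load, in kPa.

Δσ_z ≈ 16 kPa

Boussinesq vertical stress below a point load on an elastic half-space:
Δσ_z = 3P/(2πz²) · [1 + (r/z)²]^(−5/2)
r/z = 2.8/2.2 = 1.2727; [1+(r/z)²]^(−5/2) = 0.090015.
Δσ_z = 3×1800/(2π×2.2²) × 0.090015 = 177.57 × 0.090015 = 15.98 kPa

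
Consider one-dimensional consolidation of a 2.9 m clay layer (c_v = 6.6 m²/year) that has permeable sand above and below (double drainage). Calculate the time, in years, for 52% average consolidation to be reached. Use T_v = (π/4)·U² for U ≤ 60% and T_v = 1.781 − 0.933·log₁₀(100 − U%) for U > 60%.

Drainage path length: H_d = H/2 = 1.45 m (double drainage).
U ≤ 60%: T_v = (π/4)·U² = (π/4)×0.52² = 0.21237.
t = T_v·H_d²/c_v = 0.21237×1.45²/6.6 = 0.06765 years.

t ≈ 0.0677 years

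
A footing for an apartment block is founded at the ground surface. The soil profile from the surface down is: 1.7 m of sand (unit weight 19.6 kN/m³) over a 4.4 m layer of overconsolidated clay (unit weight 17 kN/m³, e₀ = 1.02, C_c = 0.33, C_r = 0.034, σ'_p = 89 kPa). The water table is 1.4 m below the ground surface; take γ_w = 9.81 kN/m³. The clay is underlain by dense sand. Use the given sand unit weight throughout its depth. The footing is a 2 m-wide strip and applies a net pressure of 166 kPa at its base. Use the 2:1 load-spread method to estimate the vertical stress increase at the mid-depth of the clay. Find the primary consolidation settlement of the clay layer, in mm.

Mid-depth of clay below the ground surface: z = 1.7 + 4.4/2 = 3.9 m.
Total vertical stress at mid-clay: σ_v = 19.6×1.7 + 17×2.2 = 70.72 kPa.
Pore pressure: u = 9.81×(3.9 − 1.4) = 24.525 kPa.
Initial effective stress: σ'_0 = σ_v − u = 70.72 − 24.525 = 46.195 kPa.
Stress increase at mid-clay by the 2:1 spreading method:
Δσ = qB/(B+z) = 166×2/(2+3.9) = 56.271 kPa
Final effective stress: σ'_f = 46.195 + 56.271 = 102.47 kPa.
σ'_f = 102.47 > σ'_p = 89 kPa, so the stress path crosses the preconsolidation pressure — recompression up to σ'_p, then virgin compression beyond:
S_c = H/(1+e₀)·[C_r·log₁₀(σ'_p/σ'_0) + C_c·log₁₀(σ'_f/σ'_p)]
    = 4.4/2.02 × [0.034×log₁₀(89/46.195) + 0.33×log₁₀(102.47/89)]
    = 2.1782 × [0.009683 + 0.020198] = 0.06509 m

S_c ≈ 65.1 mm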